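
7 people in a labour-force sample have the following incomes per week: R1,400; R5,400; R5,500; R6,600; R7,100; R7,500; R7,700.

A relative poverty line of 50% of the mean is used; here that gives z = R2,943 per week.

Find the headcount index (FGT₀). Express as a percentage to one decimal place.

1 of the 7 people have income below R2,943.
H = 1/7 = 14.3%.

14.3%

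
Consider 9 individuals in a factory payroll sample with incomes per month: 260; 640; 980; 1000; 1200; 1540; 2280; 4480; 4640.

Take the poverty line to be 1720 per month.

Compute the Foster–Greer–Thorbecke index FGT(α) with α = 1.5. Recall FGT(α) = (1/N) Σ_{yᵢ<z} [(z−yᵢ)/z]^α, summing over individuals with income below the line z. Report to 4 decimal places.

Poor units: 260, 640, 980, 1000, 1200, 1540 (q = 6 of N = 9).
Normalized shortfalls: (1720−260)/1720 = 0.8488; (1720−640)/1720 = 0.6279; (1720−980)/1720 = 0.4302; (1720−1000)/1720 = 0.4186; (1720−1200)/1720 = 0.3023; (1720−1540)/1720 = 0.1047.
Raised to α = 1.5: 0.78205; 0.49756; 0.28220; 0.27084; 0.16623; 0.03385.
Sum = 2.032731; FGT(1.5) = 2.032731 / 9 = 0.2259.

0.2259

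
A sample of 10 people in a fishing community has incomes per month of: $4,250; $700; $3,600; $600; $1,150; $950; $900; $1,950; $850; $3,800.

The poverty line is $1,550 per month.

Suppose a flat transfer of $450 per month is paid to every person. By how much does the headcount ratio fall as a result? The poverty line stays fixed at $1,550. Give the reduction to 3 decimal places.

0.100

Before: below the line — $600, $700, $850, $900, $950, $1,150; headcount ratio = 0.60000.
After the $450 transfer: below the line — $1,050, $1,150, $1,300, $1,350, $1,400; headcount ratio = 0.50000.
Reduction = 0.60000 − 0.50000 = 0.100.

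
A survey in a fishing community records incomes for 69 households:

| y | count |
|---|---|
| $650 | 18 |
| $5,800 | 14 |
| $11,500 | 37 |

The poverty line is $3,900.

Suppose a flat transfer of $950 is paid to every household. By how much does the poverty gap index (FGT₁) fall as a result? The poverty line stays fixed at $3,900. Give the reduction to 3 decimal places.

0.064

Before: below the line — 18×$650; poverty gap index (FGT₁) = 0.21739.
After the $950 transfer: below the line — 18×$1,600; poverty gap index (FGT₁) = 0.15385.
Reduction = 0.21739 − 0.15385 = 0.064.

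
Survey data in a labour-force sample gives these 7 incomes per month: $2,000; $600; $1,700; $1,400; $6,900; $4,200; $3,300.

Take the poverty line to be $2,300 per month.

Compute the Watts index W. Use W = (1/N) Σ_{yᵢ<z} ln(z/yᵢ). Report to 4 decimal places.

Below the line: $600, $1,400, $1,700, $2,000 (q = 4 of N = 7).
Log gaps: ln(2300/600) = 1.3437; ln(2300/1400) = 0.4964; ln(2300/1700) = 0.3023; ln(2300/2000) = 0.1398.
W = 2.282214 / 7 = 0.3260.

0.3260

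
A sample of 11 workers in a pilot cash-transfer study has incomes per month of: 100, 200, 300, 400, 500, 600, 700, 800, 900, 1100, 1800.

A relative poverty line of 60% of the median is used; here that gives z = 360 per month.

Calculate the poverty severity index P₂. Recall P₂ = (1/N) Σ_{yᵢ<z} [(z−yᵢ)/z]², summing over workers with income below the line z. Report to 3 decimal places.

Incomes under z: 100, 200, 300 (q = 3 of N = 11).
Shortfall ratios: (360−100)/360 = 0.7222; (360−200)/360 = 0.4444; (360−300)/360 = 0.1667.
Squared: 0.5216; 0.1975; 0.0278.
Sum = 0.746914; P₂ = 0.746914 / 11 = 0.068.

0.068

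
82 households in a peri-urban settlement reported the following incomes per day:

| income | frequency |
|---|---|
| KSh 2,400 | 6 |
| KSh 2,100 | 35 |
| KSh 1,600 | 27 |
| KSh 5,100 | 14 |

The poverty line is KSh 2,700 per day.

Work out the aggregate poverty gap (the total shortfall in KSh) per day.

Incomes under z: 27×KSh 1,600, 35×KSh 2,100, 6×KSh 2,400 (q = 68 of N = 82).
Individual gaps: 27×(2700−1600) = 29700; 35×(2700−2100) = 21000; 6×(2700−2400) = 1800.
Aggregate gap = KSh 52,500.

KSh 52,500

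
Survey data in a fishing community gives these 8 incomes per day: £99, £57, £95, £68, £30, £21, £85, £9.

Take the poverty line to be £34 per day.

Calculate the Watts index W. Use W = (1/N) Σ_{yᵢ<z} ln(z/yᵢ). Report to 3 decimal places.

Below z: £9, £21, £30 (q = 3 of N = 8).
Log gaps: ln(34/9) = 1.3291; ln(34/21) = 0.4818; ln(34/30) = 0.1252.
W = 1.936137 / 8 = 0.242.

0.242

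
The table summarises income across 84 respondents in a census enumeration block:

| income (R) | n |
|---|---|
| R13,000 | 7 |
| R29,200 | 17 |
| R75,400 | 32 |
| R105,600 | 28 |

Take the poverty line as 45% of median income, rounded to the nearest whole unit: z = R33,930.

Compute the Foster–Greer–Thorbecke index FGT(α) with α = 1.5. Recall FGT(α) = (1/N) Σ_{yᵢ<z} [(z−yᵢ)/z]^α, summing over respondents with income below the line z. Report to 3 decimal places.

Incomes under z: 7×R13,000, 17×R29,200 (q = 24 of N = 84).
Gap ratios (z−y)/z: (33930−13000)/33930 = 0.6169 (×7); (33930−29200)/33930 = 0.1394 (×17).
Raised to α = 1.5: 0.48448 (×7); 0.05205 (×17).
Sum = 4.276217; FGT(1.5) = 4.276217 / 84 = 0.051.

0.051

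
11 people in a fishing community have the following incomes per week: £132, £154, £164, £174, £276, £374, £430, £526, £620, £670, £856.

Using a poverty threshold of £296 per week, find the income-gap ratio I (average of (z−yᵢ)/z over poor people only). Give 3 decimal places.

Below the line: £132, £154, £164, £174, £276 (q = 5 of N = 11).
Relative gaps: 0.5541, 0.4797, 0.4459, 0.4122, 0.0676; sum = 1.959459.
I averages over the q = 5 poor units only: 1.959459 / 5 = 0.392.

0.392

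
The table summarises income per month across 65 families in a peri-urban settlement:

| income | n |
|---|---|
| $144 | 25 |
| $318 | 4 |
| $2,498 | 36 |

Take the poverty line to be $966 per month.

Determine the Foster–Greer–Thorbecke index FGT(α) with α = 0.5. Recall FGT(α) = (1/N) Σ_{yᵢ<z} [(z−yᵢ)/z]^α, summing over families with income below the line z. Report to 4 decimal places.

Below the line: 25×$144, 4×$318 (q = 29 of N = 65).
Shortfall ratios: (966−144)/966 = 0.8509 (×25); (966−318)/966 = 0.6708 (×4).
Raised to α = 0.5: 0.92246 (×25); 0.81903 (×4).
Sum = 26.337603; FGT(0.5) = 26.337603 / 65 = 0.4052.

0.4052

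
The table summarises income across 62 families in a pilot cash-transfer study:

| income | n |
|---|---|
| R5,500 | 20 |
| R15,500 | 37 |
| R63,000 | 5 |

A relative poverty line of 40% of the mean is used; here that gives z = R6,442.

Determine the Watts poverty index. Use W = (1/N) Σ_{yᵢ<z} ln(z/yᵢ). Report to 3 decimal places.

Poor units: 20×R5,500 (q = 20 of N = 62).
ln(z/y) terms: ln(6442/5500) = 0.1581 (×20).
W = 3.161819 / 62 = 0.051.

0.051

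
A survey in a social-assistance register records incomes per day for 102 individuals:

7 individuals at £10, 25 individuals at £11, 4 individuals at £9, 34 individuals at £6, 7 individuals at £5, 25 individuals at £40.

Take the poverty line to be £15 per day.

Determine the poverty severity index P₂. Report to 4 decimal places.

0.1818

Below the line: 7×£5, 34×£6, 4×£9, 7×£10, 25×£11 (q = 77 of N = 102).
Relative gaps: (15−5)/15 = 0.6667 (×7); (15−6)/15 = 0.6000 (×34); (15−9)/15 = 0.4000 (×4); (15−10)/15 = 0.3333 (×7); (15−11)/15 = 0.2667 (×25).
Squared: 0.4444 (×7); 0.3600 (×34); 0.1600 (×4); 0.1111 (×7); 0.0711 (×25).
Sum = 18.546667; P₂ = 18.546667 / 102 = 0.1818.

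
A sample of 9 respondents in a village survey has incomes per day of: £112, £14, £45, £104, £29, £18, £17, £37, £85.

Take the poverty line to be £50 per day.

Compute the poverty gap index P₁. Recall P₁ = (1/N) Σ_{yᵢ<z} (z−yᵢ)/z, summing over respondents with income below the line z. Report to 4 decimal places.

Below z: £14, £17, £18, £29, £37, £45 (q = 6 of N = 9).
Normalized shortfalls: (50−14)/50 = 0.7200; (50−17)/50 = 0.6600; (50−18)/50 = 0.6400; (50−29)/50 = 0.4200; (50−37)/50 = 0.2600; (50−45)/50 = 0.1000.
Σ = 2.800000. Dividing by the full population N = 9 gives P₁ = 0.3111.

0.3111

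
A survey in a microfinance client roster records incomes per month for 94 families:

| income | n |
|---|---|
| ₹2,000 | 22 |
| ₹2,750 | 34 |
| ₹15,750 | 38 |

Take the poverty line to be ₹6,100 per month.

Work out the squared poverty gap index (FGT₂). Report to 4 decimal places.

0.2148

Incomes under z: 22×₹2,000, 34×₹2,750 (q = 56 of N = 94).
Gap ratios (z−y)/z: (6100−2000)/6100 = 0.6721 (×22); (6100−2750)/6100 = 0.5492 (×34).
Squared: 0.4518 (×22); 0.3016 (×34).
Sum = 20.193093; P₂ = 20.193093 / 94 = 0.2148.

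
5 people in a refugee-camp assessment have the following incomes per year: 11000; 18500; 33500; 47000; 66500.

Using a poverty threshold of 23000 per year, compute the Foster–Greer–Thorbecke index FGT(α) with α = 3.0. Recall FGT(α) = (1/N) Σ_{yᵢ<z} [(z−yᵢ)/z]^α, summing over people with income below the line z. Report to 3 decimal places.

0.030

Below the line: 11000, 18500 (q = 2 of N = 5).
Normalized shortfalls: (23000−11000)/23000 = 0.5217; (23000−18500)/23000 = 0.1957.
Raised to α = 3.0: 0.14202; 0.00749.
Sum = 0.149513; FGT(3.0) = 0.149513 / 5 = 0.030.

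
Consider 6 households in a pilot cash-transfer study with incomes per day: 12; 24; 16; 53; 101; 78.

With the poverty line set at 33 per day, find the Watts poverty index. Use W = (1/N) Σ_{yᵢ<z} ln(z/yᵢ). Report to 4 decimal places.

Incomes under z: 12, 16, 24 (q = 3 of N = 6).
Log gaps: ln(33/12) = 1.0116; ln(33/16) = 0.7239; ln(33/24) = 0.3185.
W = 2.053973 / 6 = 0.3423.

0.3423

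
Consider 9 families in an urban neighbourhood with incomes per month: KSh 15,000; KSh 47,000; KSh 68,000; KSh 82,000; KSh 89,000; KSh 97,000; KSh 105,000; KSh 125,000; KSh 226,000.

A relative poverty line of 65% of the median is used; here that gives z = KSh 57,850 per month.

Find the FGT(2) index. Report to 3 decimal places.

0.065

Poor units: KSh 15,000, KSh 47,000 (q = 2 of N = 9).
Shortfall ratios: (57850−15000)/57850 = 0.7407; (57850−47000)/57850 = 0.1876.
Squared: 0.5486; 0.0352.
Sum = 0.583826; P₂ = 0.583826 / 9 = 0.065.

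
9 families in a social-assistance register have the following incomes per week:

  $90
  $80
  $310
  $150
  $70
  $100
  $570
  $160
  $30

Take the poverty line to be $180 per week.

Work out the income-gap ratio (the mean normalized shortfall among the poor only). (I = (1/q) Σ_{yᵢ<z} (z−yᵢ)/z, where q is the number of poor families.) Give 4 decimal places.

0.4603

Poor units: $30, $70, $80, $90, $100, $150, $160 (q = 7 of N = 9).
Shortfall ratios (z−y)/z: 0.8333, 0.6111, 0.5556, 0.5000, 0.4444, 0.1667, 0.1111; sum = 3.222222.
I averages over the q = 7 poor units only: 3.222222 / 7 = 0.4603.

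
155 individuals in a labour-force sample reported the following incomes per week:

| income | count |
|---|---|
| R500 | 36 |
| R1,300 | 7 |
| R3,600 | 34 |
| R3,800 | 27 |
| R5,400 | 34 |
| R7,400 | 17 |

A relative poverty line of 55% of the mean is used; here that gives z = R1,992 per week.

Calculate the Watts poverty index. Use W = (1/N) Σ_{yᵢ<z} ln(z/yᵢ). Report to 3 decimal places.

Incomes under z: 36×R500, 7×R1,300 (q = 43 of N = 155).
Log shortfalls: ln(1992/500) = 1.3823 (×36); ln(1992/1300) = 0.4268 (×7).
W = 52.749732 / 155 = 0.340.

0.340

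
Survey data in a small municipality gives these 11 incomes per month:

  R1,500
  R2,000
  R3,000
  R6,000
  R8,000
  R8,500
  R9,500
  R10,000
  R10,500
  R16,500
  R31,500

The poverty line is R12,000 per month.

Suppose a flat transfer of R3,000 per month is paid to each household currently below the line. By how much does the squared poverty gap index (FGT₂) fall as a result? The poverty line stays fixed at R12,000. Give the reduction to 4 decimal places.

Before: below the line — R1,500, R2,000, R3,000, R6,000, R8,000, R8,500, R9,500, R10,000, R10,500; squared poverty gap index (FGT₂) = 0.232323.
After the R3,000 transfer: below the line — R4,500, R5,000, R6,000, R9,000, R11,000, R11,500; squared poverty gap index (FGT₂) = 0.095644.
Reduction = 0.232323 − 0.095644 = 0.1367.

0.1367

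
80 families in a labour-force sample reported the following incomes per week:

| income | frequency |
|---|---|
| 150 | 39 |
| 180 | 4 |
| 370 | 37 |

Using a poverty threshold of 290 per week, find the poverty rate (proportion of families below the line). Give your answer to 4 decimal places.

43 of the 80 families have income below 290.
H = 43/80 = 0.5375.

0.5375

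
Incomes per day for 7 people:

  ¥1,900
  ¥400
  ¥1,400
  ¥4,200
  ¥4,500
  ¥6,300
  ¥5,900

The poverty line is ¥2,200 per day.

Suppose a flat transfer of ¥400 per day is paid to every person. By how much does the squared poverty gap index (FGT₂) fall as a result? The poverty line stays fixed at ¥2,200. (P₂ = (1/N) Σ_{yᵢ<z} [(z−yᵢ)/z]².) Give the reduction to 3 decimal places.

Before: below the line — ¥400, ¥1,400, ¥1,900; squared poverty gap index (FGT₂) = 0.11718.
After the ¥400 transfer: below the line — ¥800, ¥1,800; squared poverty gap index (FGT₂) = 0.06257.
Reduction = 0.11718 − 0.06257 = 0.055.

0.055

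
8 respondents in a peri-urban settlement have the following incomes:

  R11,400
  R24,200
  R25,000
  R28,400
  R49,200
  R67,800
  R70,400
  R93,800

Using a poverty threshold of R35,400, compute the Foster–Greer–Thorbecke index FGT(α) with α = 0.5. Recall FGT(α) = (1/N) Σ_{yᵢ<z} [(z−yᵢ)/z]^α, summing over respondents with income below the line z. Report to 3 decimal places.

Below the line: R11,400, R24,200, R25,000, R28,400 (q = 4 of N = 8).
Normalized shortfalls: (35400−11400)/35400 = 0.6780; (35400−24200)/35400 = 0.3164; (35400−25000)/35400 = 0.2938; (35400−28400)/35400 = 0.1977.
Raised to α = 0.5: 0.82339; 0.56248; 0.54202; 0.44468.
Sum = 2.372567; FGT(0.5) = 2.372567 / 8 = 0.297.

0.297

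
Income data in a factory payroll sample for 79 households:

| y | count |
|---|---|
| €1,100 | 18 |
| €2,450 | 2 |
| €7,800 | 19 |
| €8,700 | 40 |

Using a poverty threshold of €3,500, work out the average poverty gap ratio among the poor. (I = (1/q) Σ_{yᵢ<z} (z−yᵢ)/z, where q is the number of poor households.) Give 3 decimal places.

0.647

Below the line: 18×€1,100, 2×€2,450 (q = 20 of N = 79).
Shortfall ratios (z−y)/z: 0.6857 (×18), 0.3000 (×2); sum = 12.942857.
I averages over the q = 20 poor units only: 12.942857 / 20 = 0.647.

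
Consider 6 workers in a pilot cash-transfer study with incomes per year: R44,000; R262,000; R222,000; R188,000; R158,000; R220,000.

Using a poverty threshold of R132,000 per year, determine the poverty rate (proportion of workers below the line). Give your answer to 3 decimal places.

0.167

1 of the 6 workers have income below R132,000.
H = 1/6 = 0.167.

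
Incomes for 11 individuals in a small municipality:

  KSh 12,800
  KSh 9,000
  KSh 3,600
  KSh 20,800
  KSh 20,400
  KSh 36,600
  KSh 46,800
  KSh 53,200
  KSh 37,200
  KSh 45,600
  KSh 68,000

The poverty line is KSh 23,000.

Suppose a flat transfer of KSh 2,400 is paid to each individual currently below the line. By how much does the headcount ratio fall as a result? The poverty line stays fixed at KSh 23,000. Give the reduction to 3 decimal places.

Before: below the line — KSh 3,600, KSh 9,000, KSh 12,800, KSh 20,400, KSh 20,800; headcount ratio = 0.45455.
After the KSh 2,400 transfer: below the line — KSh 6,000, KSh 11,400, KSh 15,200, KSh 22,800; headcount ratio = 0.36364.
Reduction = 0.45455 − 0.36364 = 0.091.

0.091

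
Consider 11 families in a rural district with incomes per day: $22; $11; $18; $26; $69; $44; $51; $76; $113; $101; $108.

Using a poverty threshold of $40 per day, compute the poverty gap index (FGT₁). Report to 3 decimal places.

0.189

Incomes under z: $11, $18, $22, $26 (q = 4 of N = 11).
Normalized shortfalls: (40−11)/40 = 0.7250; (40−18)/40 = 0.5500; (40−22)/40 = 0.4500; (40−26)/40 = 0.3500.
Sum of shortfalls = 2.075000; P₁ averages over all N: 2.075000 / 11 = 0.189.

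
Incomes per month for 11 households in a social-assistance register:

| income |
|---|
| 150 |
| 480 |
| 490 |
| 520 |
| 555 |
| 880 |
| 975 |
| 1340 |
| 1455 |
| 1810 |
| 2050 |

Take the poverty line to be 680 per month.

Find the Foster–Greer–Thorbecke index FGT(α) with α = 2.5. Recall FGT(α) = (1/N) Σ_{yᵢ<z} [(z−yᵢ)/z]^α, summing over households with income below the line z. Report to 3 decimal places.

0.061

Below z: 150, 480, 490, 520, 555 (q = 5 of N = 11).
Relative gaps: (680−150)/680 = 0.7794; (680−480)/680 = 0.2941; (680−490)/680 = 0.2794; (680−520)/680 = 0.2353; (680−555)/680 = 0.1838.
Raised to α = 2.5: 0.53631; 0.04691; 0.04127; 0.02686; 0.01449.
Sum = 0.665837; FGT(2.5) = 0.665837 / 11 = 0.061.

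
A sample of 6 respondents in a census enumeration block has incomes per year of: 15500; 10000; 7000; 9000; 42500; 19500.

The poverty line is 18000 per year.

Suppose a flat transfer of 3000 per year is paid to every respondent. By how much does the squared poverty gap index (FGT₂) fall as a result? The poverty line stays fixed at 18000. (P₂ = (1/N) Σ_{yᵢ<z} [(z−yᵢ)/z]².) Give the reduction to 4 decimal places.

0.0757

Before: below the line — 7000, 9000, 10000, 15500; squared poverty gap index (FGT₂) = 0.140046.
After the 3000 transfer: below the line — 10000, 12000, 13000; squared poverty gap index (FGT₂) = 0.064300.
Reduction = 0.140046 − 0.064300 = 0.0757.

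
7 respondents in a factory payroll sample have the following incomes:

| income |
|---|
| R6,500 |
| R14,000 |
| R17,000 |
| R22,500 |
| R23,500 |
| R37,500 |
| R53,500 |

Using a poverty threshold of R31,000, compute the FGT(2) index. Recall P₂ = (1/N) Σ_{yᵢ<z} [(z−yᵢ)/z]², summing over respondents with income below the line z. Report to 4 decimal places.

0.1804

Below z: R6,500, R14,000, R17,000, R22,500, R23,500 (q = 5 of N = 7).
Relative gaps: (31000−6500)/31000 = 0.7903; (31000−14000)/31000 = 0.5484; (31000−17000)/31000 = 0.4516; (31000−22500)/31000 = 0.2742; (31000−23500)/31000 = 0.2419.
Squared: 0.6246; 0.3007; 0.2040; 0.0752; 0.0585.
Sum = 1.263007; P₂ = 1.263007 / 7 = 0.1804.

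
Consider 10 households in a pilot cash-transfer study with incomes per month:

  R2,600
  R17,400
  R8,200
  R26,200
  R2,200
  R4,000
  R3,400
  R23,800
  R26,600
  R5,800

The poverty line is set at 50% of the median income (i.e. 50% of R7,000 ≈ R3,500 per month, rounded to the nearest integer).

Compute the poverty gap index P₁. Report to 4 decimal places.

Incomes under z: R2,200, R2,600, R3,400 (q = 3 of N = 10).
Normalized shortfalls: (3500−2200)/3500 = 0.3714; (3500−2600)/3500 = 0.2571; (3500−3400)/3500 = 0.0286.
Sum of shortfalls = 0.657143; P₁ averages over all N: 0.657143 / 10 = 0.0657.

0.0657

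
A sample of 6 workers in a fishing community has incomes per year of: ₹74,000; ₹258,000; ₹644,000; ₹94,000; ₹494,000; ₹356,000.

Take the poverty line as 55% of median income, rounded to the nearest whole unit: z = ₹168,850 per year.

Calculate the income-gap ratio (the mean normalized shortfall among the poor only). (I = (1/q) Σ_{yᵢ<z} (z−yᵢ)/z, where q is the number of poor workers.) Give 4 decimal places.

0.5025

Incomes under z: ₹74,000, ₹94,000 (q = 2 of N = 6).
Relative gaps: 0.5617, 0.4433; sum = 1.005034.
The income-gap ratio divides by q (the poor only): 1.005034 / 2 = 0.5025.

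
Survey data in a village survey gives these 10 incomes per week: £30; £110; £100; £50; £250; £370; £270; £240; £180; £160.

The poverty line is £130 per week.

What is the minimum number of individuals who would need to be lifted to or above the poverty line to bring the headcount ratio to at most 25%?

4 of the 10 individuals are poor, so H = 4/10 = 0.400.
A headcount ratio of at most 25% allows at most ⌊0.25 × 10⌋ = 2 poor individuals.
So at least 4 − 2 = 2 must be lifted.

2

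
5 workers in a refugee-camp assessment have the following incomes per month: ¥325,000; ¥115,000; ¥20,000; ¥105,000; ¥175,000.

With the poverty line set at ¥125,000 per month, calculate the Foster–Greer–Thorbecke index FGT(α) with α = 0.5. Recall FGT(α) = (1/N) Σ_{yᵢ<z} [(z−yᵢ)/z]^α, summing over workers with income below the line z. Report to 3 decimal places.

Incomes under z: ¥20,000, ¥105,000, ¥115,000 (q = 3 of N = 5).
Gap ratios (z−y)/z: (125000−20000)/125000 = 0.8400; (125000−105000)/125000 = 0.1600; (125000−115000)/125000 = 0.0800.
Raised to α = 0.5: 0.91652; 0.40000; 0.28284.
Sum = 1.599358; FGT(0.5) = 1.599358 / 5 = 0.320.

0.320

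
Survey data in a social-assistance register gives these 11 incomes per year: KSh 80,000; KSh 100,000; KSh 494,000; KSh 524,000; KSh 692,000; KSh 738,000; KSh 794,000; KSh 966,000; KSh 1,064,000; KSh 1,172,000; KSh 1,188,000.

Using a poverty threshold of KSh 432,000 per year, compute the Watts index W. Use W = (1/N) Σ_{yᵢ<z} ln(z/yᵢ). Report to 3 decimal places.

Poor units: KSh 80,000, KSh 100,000 (q = 2 of N = 11).
Log shortfalls: ln(432000/80000) = 1.6864; ln(432000/100000) = 1.4633.
W = 3.149654 / 11 = 0.286.

0.286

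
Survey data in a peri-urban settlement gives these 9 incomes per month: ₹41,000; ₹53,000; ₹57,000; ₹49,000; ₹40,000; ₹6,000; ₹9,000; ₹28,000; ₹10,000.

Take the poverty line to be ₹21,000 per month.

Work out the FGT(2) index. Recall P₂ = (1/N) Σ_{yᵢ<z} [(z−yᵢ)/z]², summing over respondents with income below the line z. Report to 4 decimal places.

Below z: ₹6,000, ₹9,000, ₹10,000 (q = 3 of N = 9).
Shortfall ratios: (21000−6000)/21000 = 0.7143; (21000−9000)/21000 = 0.5714; (21000−10000)/21000 = 0.5238.
Squared: 0.5102; 0.3265; 0.2744.
Sum = 1.111111; P₂ = 1.111111 / 9 = 0.1235.

0.1235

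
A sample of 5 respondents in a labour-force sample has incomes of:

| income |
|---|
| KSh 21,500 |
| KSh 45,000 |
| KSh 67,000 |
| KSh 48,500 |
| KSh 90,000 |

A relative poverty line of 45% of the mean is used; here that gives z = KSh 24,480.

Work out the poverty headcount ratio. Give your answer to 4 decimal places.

1 of the 5 respondents have income below KSh 24,480.
H = 1/5 = 0.2000.

0.2000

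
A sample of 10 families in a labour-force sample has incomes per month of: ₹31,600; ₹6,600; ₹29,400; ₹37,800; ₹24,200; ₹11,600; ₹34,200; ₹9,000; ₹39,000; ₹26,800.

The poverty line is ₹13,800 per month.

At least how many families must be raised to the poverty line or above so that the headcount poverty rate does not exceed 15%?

2

3 of the 10 families are poor, so H = 3/10 = 0.300.
A headcount ratio of at most 15% allows at most ⌊0.15 × 10⌋ = 1 poor families.
So at least 3 − 1 = 2 must be lifted.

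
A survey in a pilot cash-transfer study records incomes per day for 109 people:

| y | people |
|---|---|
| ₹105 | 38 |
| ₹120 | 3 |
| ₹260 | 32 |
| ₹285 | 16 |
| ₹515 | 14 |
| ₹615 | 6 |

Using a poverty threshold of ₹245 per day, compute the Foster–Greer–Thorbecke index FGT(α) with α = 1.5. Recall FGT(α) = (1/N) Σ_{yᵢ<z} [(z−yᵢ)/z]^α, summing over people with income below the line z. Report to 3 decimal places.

Poor units: 38×₹105, 3×₹120 (q = 41 of N = 109).
Gap ratios (z−y)/z: (245−105)/245 = 0.5714 (×38); (245−120)/245 = 0.5102 (×3).
Raised to α = 1.5: 0.43196 (×38); 0.36443 (×3).
Sum = 17.507752; FGT(1.5) = 17.507752 / 109 = 0.161.

0.161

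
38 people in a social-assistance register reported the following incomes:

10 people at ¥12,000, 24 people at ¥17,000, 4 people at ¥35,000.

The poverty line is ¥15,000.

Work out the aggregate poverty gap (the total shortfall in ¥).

¥30,000

Below the line: 10×¥12,000 (q = 10 of N = 38).
Individual gaps: 10×(15000−12000) = 30000.
Aggregate gap = ¥30,000.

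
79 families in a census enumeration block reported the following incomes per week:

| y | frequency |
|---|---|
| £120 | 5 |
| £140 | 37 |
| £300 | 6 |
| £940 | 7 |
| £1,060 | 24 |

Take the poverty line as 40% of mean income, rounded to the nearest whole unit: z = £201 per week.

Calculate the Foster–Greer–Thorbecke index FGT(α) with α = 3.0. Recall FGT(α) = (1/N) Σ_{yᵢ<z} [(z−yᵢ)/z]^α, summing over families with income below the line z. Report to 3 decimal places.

Incomes under z: 5×£120, 37×£140 (q = 42 of N = 79).
Relative gaps: (201−120)/201 = 0.4030 (×5); (201−140)/201 = 0.3035 (×37).
Raised to α = 3.0: 0.06544 (×5); 0.02795 (×37).
Sum = 1.361414; FGT(3.0) = 1.361414 / 79 = 0.017.

0.017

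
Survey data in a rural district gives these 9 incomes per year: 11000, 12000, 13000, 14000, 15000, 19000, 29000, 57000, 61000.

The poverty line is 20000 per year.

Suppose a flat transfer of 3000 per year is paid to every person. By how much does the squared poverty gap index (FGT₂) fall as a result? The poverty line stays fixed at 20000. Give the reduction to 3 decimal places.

0.046

Before: below the line — 11000, 12000, 13000, 14000, 15000, 19000; squared poverty gap index (FGT₂) = 0.07111.
After the 3000 transfer: below the line — 14000, 15000, 16000, 17000, 18000; squared poverty gap index (FGT₂) = 0.02500.
Reduction = 0.07111 − 0.02500 = 0.046.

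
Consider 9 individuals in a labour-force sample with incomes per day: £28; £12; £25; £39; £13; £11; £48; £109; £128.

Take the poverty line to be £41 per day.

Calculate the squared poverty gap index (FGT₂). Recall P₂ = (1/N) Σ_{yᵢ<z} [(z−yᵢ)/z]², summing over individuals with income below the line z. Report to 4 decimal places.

Below the line: £11, £12, £13, £25, £28, £39 (q = 6 of N = 9).
Relative gaps: (41−11)/41 = 0.7317; (41−12)/41 = 0.7073; (41−13)/41 = 0.6829; (41−25)/41 = 0.3902; (41−28)/41 = 0.3171; (41−39)/41 = 0.0488.
Squared: 0.5354; 0.5003; 0.4664; 0.1523; 0.1005; 0.0024.
Sum = 1.757287; P₂ = 1.757287 / 9 = 0.1953.

0.1953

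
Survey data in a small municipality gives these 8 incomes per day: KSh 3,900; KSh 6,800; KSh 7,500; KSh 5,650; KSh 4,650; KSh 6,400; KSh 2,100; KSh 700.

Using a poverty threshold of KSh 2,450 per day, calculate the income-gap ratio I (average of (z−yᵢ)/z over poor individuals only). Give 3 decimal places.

Below the line: KSh 700, KSh 2,100 (q = 2 of N = 8).
Relative gaps: 0.7143, 0.1429; sum = 0.857143.
The income-gap ratio divides by q (the poor only): 0.857143 / 2 = 0.429.

0.429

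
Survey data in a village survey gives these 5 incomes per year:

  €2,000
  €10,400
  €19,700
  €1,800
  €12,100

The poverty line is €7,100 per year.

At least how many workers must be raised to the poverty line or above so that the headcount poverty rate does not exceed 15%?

2 of the 5 workers are poor, so H = 2/5 = 0.400.
A headcount ratio of at most 15% allows at most ⌊0.15 × 5⌋ = 0 poor workers.
So at least 2 − 0 = 2 must be lifted.

2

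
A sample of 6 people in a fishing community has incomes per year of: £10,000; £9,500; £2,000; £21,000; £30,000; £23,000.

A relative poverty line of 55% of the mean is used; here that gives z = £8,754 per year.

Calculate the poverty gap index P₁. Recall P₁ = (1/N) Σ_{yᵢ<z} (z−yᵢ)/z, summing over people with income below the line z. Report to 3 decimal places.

Below z: £2,000 (q = 1 of N = 6).
Shortfall ratios: (8754−2000)/8754 = 0.7715.
Σ = 0.771533. Dividing by the full population N = 6 gives P₁ = 0.129.

0.129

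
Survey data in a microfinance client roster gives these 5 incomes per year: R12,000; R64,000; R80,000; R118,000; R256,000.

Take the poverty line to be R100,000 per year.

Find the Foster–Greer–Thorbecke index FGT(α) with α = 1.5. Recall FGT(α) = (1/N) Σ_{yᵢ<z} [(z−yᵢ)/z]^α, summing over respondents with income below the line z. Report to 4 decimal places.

0.2262

Incomes under z: R12,000, R64,000, R80,000 (q = 3 of N = 5).
Relative gaps: (100000−12000)/100000 = 0.8800; (100000−64000)/100000 = 0.3600; (100000−80000)/100000 = 0.2000.
Raised to α = 1.5: 0.82551; 0.21600; 0.08944.
Sum = 1.130956; FGT(1.5) = 1.130956 / 5 = 0.2262.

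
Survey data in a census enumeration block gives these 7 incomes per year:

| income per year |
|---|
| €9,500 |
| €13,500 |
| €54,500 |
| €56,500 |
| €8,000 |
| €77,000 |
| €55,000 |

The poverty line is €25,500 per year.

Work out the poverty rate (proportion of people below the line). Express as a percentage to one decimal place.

3 of the 7 people have income below €25,500.
H = 3/7 = 42.9%.

42.9%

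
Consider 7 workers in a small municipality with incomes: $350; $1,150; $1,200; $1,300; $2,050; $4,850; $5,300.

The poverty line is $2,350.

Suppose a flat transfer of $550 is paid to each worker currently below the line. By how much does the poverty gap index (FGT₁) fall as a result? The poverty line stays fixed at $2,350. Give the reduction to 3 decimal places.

Before: below the line — $350, $1,150, $1,200, $1,300, $2,050; poverty gap index (FGT₁) = 0.34650.
After the $550 transfer: below the line — $900, $1,700, $1,750, $1,850; poverty gap index (FGT₁) = 0.19453.
Reduction = 0.34650 − 0.19453 = 0.152.

0.152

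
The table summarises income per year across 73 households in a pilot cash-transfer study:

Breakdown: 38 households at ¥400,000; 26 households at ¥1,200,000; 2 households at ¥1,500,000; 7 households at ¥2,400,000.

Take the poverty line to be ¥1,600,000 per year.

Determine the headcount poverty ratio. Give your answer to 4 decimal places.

0.9041

66 of the 73 households have income below ¥1,600,000.
H = 66/73 = 0.9041.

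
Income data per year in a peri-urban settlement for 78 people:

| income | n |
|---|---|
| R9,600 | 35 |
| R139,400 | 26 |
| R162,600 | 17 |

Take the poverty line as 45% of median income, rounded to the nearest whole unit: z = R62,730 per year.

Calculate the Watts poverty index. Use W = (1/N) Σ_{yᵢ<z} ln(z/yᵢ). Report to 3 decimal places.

Below the line: 35×R9,600 (q = 35 of N = 78).
ln(z/y) terms: ln(62730/9600) = 1.8771 (×35).
W = 65.697685 / 78 = 0.842.

0.842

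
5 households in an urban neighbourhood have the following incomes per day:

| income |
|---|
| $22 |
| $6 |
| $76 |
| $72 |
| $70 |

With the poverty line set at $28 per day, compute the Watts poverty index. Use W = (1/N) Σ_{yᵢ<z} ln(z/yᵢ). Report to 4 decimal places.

Incomes under z: $6, $22 (q = 2 of N = 5).
ln(z/y) terms: ln(28/6) = 1.5404; ln(28/22) = 0.2412.
W = 1.781607 / 5 = 0.3563.

0.3563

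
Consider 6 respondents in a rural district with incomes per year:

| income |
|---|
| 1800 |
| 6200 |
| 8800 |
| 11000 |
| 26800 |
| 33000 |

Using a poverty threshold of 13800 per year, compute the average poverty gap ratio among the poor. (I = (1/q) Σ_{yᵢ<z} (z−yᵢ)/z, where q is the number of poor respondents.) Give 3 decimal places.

Poor units: 1800, 6200, 8800, 11000 (q = 4 of N = 6).
Relative gaps: 0.8696, 0.5507, 0.3623, 0.2029; sum = 1.985507.
The income-gap ratio divides by q (the poor only): 1.985507 / 4 = 0.496.

0.496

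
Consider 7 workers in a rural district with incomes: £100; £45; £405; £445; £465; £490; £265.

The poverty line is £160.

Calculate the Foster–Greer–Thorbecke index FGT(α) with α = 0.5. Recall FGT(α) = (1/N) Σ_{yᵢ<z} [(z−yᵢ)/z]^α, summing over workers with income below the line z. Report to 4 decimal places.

0.2086

Below z: £45, £100 (q = 2 of N = 7).
Shortfall ratios: (160−45)/160 = 0.7188; (160−100)/160 = 0.3750.
Raised to α = 0.5: 0.84779; 0.61237.
Sum = 1.460164; FGT(0.5) = 1.460164 / 7 = 0.2086.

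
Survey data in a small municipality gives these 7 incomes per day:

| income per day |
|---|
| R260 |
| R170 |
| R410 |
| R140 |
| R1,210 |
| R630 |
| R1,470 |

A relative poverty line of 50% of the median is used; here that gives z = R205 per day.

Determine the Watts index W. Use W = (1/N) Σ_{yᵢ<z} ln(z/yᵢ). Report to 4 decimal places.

0.0812

Poor units: R140, R170 (q = 2 of N = 7).
ln(z/y) terms: ln(205/140) = 0.3814; ln(205/170) = 0.1872.
W = 0.568579 / 7 = 0.0812.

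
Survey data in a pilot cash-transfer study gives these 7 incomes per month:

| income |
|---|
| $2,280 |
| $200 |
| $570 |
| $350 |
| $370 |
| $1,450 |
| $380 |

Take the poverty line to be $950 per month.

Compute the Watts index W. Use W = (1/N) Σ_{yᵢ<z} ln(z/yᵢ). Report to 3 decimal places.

0.704

Incomes under z: $200, $350, $370, $380, $570 (q = 5 of N = 7).
Log gaps: ln(950/200) = 1.5581; ln(950/350) = 0.9985; ln(950/370) = 0.9430; ln(950/380) = 0.9163; ln(950/570) = 0.5108.
W = 4.926749 / 7 = 0.704.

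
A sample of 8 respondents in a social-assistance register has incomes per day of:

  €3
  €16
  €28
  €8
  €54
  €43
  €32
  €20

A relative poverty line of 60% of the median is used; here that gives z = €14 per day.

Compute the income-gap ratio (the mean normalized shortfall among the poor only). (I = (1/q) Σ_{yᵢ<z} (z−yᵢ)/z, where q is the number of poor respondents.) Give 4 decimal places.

0.6071

Below the line: €3, €8 (q = 2 of N = 8).
Shortfall ratios (z−y)/z: 0.7857, 0.4286; sum = 1.214286.
I averages over the q = 2 poor units only: 1.214286 / 2 = 0.6071.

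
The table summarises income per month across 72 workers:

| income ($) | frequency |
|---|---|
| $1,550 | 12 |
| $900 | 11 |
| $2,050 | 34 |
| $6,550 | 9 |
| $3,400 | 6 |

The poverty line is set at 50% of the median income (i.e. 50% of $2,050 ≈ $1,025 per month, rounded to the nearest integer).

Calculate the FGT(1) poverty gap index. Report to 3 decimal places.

Below the line: 11×$900 (q = 11 of N = 72).
Relative gaps: (1025−900)/1025 = 0.1220 (×11).
Σ = 1.341463. Dividing by the full population N = 72 gives P₁ = 0.019.

0.019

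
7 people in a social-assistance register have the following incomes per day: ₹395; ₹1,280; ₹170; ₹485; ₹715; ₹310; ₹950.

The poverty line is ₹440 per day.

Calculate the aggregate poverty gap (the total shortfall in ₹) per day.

₹445

Incomes under z: ₹170, ₹310, ₹395 (q = 3 of N = 7).
Individual gaps: 440−170 = 270; 440−310 = 130; 440−395 = 45.
Aggregate gap = ₹445.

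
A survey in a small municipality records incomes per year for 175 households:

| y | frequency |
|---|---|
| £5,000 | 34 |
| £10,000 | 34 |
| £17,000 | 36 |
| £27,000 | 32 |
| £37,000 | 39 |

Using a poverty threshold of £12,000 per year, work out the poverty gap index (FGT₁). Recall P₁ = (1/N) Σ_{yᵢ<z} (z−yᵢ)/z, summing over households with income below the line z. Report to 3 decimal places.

0.146

Below z: 34×£5,000, 34×£10,000 (q = 68 of N = 175).
Relative gaps: (12000−5000)/12000 = 0.5833 (×34); (12000−10000)/12000 = 0.1667 (×34).
Σ = 25.500000. Dividing by the full population N = 175 gives P₁ = 0.146.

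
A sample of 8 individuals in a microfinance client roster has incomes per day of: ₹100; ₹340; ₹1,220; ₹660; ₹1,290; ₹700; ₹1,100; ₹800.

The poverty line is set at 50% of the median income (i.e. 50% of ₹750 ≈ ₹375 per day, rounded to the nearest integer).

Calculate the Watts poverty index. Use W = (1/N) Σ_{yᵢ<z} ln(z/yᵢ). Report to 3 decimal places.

0.177

Below the line: ₹100, ₹340 (q = 2 of N = 8).
Log gaps: ln(375/100) = 1.3218; ln(375/340) = 0.0980.
W = 1.419736 / 8 = 0.177.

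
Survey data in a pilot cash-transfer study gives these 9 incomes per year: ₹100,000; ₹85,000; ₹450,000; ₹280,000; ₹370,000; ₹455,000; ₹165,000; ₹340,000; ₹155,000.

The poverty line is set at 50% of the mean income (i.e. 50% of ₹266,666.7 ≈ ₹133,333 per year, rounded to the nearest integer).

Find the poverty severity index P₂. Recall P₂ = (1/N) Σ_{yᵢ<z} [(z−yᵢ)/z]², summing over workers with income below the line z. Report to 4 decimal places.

Below z: ₹85,000, ₹100,000 (q = 2 of N = 9).
Normalized shortfalls: (133333−85000)/133333 = 0.3625; (133333−100000)/133333 = 0.2500.
Squared: 0.1314; 0.0625.
Sum = 0.193904; P₂ = 0.193904 / 9 = 0.0215.

0.0215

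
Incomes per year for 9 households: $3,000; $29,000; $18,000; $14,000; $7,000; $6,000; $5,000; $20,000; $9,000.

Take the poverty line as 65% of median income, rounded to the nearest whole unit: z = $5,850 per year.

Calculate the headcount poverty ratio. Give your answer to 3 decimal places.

0.222

2 of the 9 households have income below $5,850.
H = 2/9 = 0.222.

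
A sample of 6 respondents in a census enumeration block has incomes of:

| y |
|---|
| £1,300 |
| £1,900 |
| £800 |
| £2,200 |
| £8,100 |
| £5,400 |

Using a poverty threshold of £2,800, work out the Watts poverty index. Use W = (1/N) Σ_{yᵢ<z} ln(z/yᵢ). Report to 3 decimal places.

0.441

Poor units: £800, £1,300, £1,900, £2,200 (q = 4 of N = 6).
Log shortfalls: ln(2800/800) = 1.2528; ln(2800/1300) = 0.7673; ln(2800/1900) = 0.3878; ln(2800/2200) = 0.2412.
W = 2.648946 / 6 = 0.441.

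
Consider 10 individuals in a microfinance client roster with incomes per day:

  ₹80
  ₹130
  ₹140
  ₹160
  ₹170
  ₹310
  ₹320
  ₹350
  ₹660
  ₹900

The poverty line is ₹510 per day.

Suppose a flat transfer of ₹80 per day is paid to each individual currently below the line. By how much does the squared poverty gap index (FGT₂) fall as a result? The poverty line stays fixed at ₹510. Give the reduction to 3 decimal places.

Before: below the line — ₹80, ₹130, ₹140, ₹160, ₹170, ₹310, ₹320, ₹350; squared poverty gap index (FGT₂) = 0.30988.
After the ₹80 transfer: below the line — ₹160, ₹210, ₹220, ₹240, ₹250, ₹390, ₹400, ₹430; squared poverty gap index (FGT₂) = 0.18070.
Reduction = 0.30988 − 0.18070 = 0.129.

0.129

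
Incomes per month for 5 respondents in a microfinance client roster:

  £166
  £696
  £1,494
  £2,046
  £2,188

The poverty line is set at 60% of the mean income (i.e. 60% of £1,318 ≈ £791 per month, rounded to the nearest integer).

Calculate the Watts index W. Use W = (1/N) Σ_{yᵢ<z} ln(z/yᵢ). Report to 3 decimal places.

0.338

Below z: £166, £696 (q = 2 of N = 5).
ln(z/y) terms: ln(791/166) = 1.5613; ln(791/696) = 0.1279.
W = 1.689258 / 5 = 0.338.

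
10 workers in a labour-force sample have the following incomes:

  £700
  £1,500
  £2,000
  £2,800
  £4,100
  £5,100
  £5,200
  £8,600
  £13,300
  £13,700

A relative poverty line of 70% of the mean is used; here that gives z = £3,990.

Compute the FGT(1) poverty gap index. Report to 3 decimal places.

0.225

Incomes under z: £700, £1,500, £2,000, £2,800 (q = 4 of N = 10).
Shortfall ratios: (3990−700)/3990 = 0.8246; (3990−1500)/3990 = 0.6241; (3990−2000)/3990 = 0.4987; (3990−2800)/3990 = 0.2982.
Sum of shortfalls = 2.245614; P₁ averages over all N: 2.245614 / 10 = 0.225.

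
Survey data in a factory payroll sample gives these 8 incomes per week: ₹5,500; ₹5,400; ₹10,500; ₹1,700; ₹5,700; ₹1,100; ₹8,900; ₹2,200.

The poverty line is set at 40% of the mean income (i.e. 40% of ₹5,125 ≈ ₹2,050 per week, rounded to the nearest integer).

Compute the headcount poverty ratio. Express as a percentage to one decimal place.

2 of the 8 workers have income below ₹2,050.
H = 2/8 = 25.0%.

25.0%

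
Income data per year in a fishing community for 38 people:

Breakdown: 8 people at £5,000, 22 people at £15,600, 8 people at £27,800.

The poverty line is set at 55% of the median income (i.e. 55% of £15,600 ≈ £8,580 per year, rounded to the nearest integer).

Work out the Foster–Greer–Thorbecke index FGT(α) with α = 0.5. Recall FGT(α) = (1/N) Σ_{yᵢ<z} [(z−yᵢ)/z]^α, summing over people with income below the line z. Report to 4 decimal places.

0.1360

Incomes under z: 8×£5,000 (q = 8 of N = 38).
Normalized shortfalls: (8580−5000)/8580 = 0.4172 (×8).
Raised to α = 0.5: 0.64595 (×8).
Sum = 5.167588; FGT(0.5) = 5.167588 / 38 = 0.1360.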